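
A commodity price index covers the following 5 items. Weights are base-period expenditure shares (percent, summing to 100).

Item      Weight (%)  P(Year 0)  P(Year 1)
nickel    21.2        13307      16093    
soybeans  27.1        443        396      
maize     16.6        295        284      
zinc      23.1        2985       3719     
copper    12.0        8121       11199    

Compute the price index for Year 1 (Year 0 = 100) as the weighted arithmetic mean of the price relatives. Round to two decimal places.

nickel: 21.2 × (16093/13307) = 21.2 × 1.209363 = 25.6385
soybeans: 27.1 × (396/443) = 27.1 × 0.893905 = 24.2248
maize: 16.6 × (284/295) = 16.6 × 0.962712 = 15.9810
zinc: 23.1 × (3719/2985) = 23.1 × 1.245896 = 28.7802
copper: 12.0 × (11199/8121) = 12.0 × 1.379017 = 16.5482
Index = Σ wᵢ·(p₁ᵢ/p₀ᵢ) = 25.6385 + 24.2248 + 15.9810 + 28.7802 + 16.5482 = 111.1728

111.17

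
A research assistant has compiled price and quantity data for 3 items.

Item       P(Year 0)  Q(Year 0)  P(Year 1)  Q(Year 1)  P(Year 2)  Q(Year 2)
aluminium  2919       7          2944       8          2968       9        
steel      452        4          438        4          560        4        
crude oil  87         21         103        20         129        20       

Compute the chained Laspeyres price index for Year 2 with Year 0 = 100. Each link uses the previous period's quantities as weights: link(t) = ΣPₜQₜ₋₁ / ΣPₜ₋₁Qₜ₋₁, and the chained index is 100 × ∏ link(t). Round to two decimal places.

Link Year 0→Year 1:
ΣP(Year 1)Q(Year 0) = 2944×7 + 438×4 + 103×21 = 20608 + 1752 + 2163 = 24523
ΣP(Year 0)Q(Year 0) = 2919×7 + 452×4 + 87×21 = 20433 + 1808 + 1827 = 24068
link = 24523/24068 = 1.018905
Link Year 1→Year 2:
ΣP(Year 2)Q(Year 1) = 2968×8 + 560×4 + 129×20 = 23744 + 2240 + 2580 = 28564
ΣP(Year 1)Q(Year 1) = 2944×8 + 438×4 + 103×20 = 23552 + 1752 + 2060 = 27364
link = 28564/27364 = 1.043853
Chained index = 100 × 1.018905 × 1.043853 = 106.3587

106.36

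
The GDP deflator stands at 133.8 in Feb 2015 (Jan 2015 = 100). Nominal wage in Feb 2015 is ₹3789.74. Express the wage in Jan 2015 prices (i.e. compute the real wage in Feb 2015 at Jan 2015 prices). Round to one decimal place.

2832.4

Real = Nominal ÷ (Index/100) = 3789.74 ÷ (133.8/100)
     = 3789.74 ÷ 1.338 = 2832.3916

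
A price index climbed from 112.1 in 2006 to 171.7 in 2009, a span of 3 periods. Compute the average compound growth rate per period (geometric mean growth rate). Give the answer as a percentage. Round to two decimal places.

15.27%

Growth factor = (171.7/112.1)^(1/3) = (1.531668)^(1/3) = 1.152714
Growth rate = 1.152714 − 1 = 0.152714 = 15.2714%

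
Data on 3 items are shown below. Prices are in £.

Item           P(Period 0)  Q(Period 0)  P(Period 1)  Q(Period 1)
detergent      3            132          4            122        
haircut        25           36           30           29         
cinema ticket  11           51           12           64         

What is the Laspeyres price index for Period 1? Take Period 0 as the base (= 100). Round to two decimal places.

119.55

Laspeyres price index uses base-period quantities as weights.
ΣP(Period 1)·Q(Period 0) = 4×132 + 30×36 + 12×51 = 528 + 1080 + 612 = 2220
ΣP(Period 0)·Q(Period 0) = 3×132 + 25×36 + 11×51 = 396 + 900 + 561 = 1857
Index = 2220 / 1857 × 100 = 119.5477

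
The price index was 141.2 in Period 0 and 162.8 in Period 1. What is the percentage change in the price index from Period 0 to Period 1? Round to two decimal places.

15.30%

Change = (162.8 − 141.2) / 141.2 × 100
       = 21.6 / 141.2 × 100 = 15.2975%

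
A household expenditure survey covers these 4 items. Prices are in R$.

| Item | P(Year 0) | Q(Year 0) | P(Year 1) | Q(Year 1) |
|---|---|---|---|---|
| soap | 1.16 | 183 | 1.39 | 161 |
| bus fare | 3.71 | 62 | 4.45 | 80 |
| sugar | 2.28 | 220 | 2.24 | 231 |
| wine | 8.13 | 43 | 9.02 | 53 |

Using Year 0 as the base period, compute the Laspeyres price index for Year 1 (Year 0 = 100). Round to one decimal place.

Laspeyres price index uses base-period quantities as weights.
ΣP(Year 1)·Q(Year 0) = 1.39×183 + 4.45×62 + 2.24×220 + 9.02×43 = 254.37 + 275.9 + 492.8 + 387.86 = 1410.93
ΣP(Year 0)·Q(Year 0) = 1.16×183 + 3.71×62 + 2.28×220 + 8.13×43 = 212.28 + 230.02 + 501.6 + 349.59 = 1293.49
Index = 1410.93 / 1293.49 × 100 = 109.0793

109.1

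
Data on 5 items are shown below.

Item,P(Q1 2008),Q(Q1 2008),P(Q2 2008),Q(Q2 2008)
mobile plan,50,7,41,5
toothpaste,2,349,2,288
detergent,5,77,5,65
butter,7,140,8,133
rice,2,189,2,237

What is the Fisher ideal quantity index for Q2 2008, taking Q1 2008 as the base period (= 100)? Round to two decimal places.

Laspeyres component (base-period weights):
ΣP(Q1 2008)Q(Q2 2008) = 50×5 + 2×288 + 5×65 + 7×133 + 2×237 = 250 + 576 + 325 + 931 + 474 = 2556
ΣP(Q1 2008)Q(Q1 2008) = 50×7 + 2×349 + 5×77 + 7×140 + 2×189 = 350 + 698 + 385 + 980 + 378 = 2791
L = 2556 / 2791 × 100 = 91.5801
Paasche component (current-period weights):
ΣP(Q2 2008)Q(Q2 2008) = 41×5 + 2×288 + 5×65 + 8×133 + 2×237 = 205 + 576 + 325 + 1064 + 474 = 2644
ΣP(Q2 2008)Q(Q1 2008) = 41×7 + 2×349 + 5×77 + 8×140 + 2×189 = 287 + 698 + 385 + 1120 + 378 = 2868
P = 2644 / 2868 × 100 = 92.1897
Fisher = √(L × P) = √(91.5801 × 92.1897) = 91.8844

91.88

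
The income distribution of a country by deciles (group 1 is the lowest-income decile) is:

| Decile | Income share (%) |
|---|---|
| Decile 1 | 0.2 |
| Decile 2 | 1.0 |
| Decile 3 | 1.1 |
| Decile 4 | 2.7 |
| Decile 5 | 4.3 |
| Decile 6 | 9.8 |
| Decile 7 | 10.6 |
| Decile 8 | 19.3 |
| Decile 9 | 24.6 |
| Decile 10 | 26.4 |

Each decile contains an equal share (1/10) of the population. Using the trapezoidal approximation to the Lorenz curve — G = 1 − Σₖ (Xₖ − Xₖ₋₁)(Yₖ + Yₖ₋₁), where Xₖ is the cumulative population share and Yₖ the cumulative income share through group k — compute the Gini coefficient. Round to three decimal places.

Cumulative income shares Yₖ: 0.0020, 0.0120, 0.0230, 0.0500, 0.0930, 0.1910, 0.2970, 0.4900, 0.7360, 1.0000
Σ (Xₖ−Xₖ₋₁)(Yₖ+Yₖ₋₁) = (1/10)(0.0020+0.0000) + (1/10)(0.0120+0.0020) + (1/10)(0.0230+0.0120) + (1/10)(0.0500+0.0230) + (1/10)(0.0930+0.0500) + (1/10)(0.1910+0.0930) + (1/10)(0.2970+0.1910) + (1/10)(0.4900+0.2970) + (1/10)(0.7360+0.4900) + (1/10)(1.0000+0.7360)
  = 0.0002 + 0.0014 + 0.0035 + 0.0073 + 0.0143 + 0.0284 + 0.0488 + 0.0787 + 0.1226 + 0.1736 = 0.4788
G = 1 − 0.4788 = 0.5212

0.521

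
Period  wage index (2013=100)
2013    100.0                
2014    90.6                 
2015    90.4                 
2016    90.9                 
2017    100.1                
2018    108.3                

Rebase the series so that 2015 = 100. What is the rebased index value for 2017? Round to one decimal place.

110.7

Rebased(2017) = 100.1 / 90.4 × 100 = 110.7301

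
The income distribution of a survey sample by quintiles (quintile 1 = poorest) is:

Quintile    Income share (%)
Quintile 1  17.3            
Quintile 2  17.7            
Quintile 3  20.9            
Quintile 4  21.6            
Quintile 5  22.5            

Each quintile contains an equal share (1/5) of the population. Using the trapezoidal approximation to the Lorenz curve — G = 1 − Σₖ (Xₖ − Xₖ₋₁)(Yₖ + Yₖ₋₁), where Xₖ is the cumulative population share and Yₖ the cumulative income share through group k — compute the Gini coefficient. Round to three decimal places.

0.057

Cumulative income shares Yₖ: 0.1730, 0.3500, 0.5590, 0.7750, 1.0000
Σ (Xₖ−Xₖ₋₁)(Yₖ+Yₖ₋₁) = (1/5)(0.1730+0.0000) + (1/5)(0.3500+0.1730) + (1/5)(0.5590+0.3500) + (1/5)(0.7750+0.5590) + (1/5)(1.0000+0.7750)
  = 0.0346 + 0.1046 + 0.1818 + 0.2668 + 0.3550 = 0.9428
G = 1 − 0.9428 = 0.0572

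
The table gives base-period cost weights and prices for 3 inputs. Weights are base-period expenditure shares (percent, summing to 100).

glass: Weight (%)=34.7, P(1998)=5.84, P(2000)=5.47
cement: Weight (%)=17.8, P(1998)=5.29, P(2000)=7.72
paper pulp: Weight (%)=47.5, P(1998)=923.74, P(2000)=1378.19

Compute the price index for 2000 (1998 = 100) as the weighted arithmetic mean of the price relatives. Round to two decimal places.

glass: 34.7 × (5.47/5.84) = 34.7 × 0.936644 = 32.5015
cement: 17.8 × (7.72/5.29) = 17.8 × 1.459357 = 25.9766
paper pulp: 47.5 × (1378.19/923.74) = 47.5 × 1.491967 = 70.8685
Index = Σ wᵢ·(p₁ᵢ/p₀ᵢ) = 32.5015 + 25.9766 + 70.8685 = 129.3466

129.35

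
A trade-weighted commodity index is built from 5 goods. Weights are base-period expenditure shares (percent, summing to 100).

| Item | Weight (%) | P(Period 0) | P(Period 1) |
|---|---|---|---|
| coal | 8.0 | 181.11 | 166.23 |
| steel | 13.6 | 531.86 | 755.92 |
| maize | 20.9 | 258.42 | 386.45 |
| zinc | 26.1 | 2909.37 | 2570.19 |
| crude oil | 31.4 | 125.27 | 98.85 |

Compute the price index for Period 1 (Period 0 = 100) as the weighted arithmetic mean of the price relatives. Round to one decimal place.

coal: 8.0 × (166.23/181.11) = 8.0 × 0.917840 = 7.3427
steel: 13.6 × (755.92/531.86) = 13.6 × 1.421276 = 19.3294
maize: 20.9 × (386.45/258.42) = 20.9 × 1.495434 = 31.2546
zinc: 26.1 × (2570.19/2909.37) = 26.1 × 0.883418 = 23.0572
crude oil: 31.4 × (98.85/125.27) = 31.4 × 0.789096 = 24.7776
Index = Σ wᵢ·(p₁ᵢ/p₀ᵢ) = 7.3427 + 19.3294 + 31.2546 + 23.0572 + 24.7776 = 105.7615

105.8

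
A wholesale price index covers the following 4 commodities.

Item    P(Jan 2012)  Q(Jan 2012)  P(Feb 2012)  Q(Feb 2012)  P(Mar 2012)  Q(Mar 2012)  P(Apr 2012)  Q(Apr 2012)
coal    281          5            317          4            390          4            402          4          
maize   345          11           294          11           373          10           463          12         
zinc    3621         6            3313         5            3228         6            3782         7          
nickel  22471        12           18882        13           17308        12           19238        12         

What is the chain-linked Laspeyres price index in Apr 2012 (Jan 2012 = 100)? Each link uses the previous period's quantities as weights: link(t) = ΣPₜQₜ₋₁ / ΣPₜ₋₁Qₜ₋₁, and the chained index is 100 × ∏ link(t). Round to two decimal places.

87.72

Link Jan 2012→Feb 2012:
ΣP(Feb 2012)Q(Jan 2012) = 317×5 + 294×11 + 3313×6 + 18882×12 = 1585 + 3234 + 19878 + 226584 = 251281
ΣP(Jan 2012)Q(Jan 2012) = 281×5 + 345×11 + 3621×6 + 22471×12 = 1405 + 3795 + 21726 + 269652 = 296578
link = 251281/296578 = 0.847268
Link Feb 2012→Mar 2012:
ΣP(Mar 2012)Q(Feb 2012) = 390×4 + 373×11 + 3228×5 + 17308×13 = 1560 + 4103 + 16140 + 225004 = 246807
ΣP(Feb 2012)Q(Feb 2012) = 317×4 + 294×11 + 3313×5 + 18882×13 = 1268 + 3234 + 16565 + 245466 = 266533
link = 246807/266533 = 0.925990
Link Mar 2012→Apr 2012:
ΣP(Apr 2012)Q(Mar 2012) = 402×4 + 463×10 + 3782×6 + 19238×12 = 1608 + 4630 + 22692 + 230856 = 259786
ΣP(Mar 2012)Q(Mar 2012) = 390×4 + 373×10 + 3228×6 + 17308×12 = 1560 + 3730 + 19368 + 207696 = 232354
link = 259786/232354 = 1.118061
Chained index = 100 × 0.847268 × 0.925990 × 1.118061 = 87.7188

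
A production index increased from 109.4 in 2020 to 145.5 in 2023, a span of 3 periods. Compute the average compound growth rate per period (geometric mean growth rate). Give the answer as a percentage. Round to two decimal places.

Growth factor = (145.5/109.4)^(1/3) = (1.329982)^(1/3) = 1.099719
Growth rate = 1.099719 − 1 = 0.099719 = 9.9719%

9.97%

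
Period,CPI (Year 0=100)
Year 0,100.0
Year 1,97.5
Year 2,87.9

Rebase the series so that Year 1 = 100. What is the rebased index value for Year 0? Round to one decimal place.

102.6

Rebased(Year 0) = 100.0 / 97.5 × 100 = 102.5641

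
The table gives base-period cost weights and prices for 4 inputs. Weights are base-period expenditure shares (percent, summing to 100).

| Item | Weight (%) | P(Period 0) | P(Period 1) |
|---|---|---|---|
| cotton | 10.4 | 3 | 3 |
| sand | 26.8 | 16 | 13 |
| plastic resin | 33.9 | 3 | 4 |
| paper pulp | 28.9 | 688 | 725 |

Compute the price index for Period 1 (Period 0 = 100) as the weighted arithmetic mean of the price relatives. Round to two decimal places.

107.83

cotton: 10.4 × (3/3) = 10.4 × 1.000000 = 10.4000
sand: 26.8 × (13/16) = 26.8 × 0.812500 = 21.7750
plastic resin: 33.9 × (4/3) = 33.9 × 1.333333 = 45.2000
paper pulp: 28.9 × (725/688) = 28.9 × 1.053779 = 30.4542
Index = Σ wᵢ·(p₁ᵢ/p₀ᵢ) = 10.4000 + 21.7750 + 45.2000 + 30.4542 = 107.8292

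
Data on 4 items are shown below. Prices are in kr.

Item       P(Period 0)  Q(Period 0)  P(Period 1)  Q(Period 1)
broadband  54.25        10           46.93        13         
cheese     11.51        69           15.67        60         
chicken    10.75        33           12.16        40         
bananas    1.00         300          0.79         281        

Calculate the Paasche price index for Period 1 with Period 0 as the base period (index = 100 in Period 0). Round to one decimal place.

107.2

Paasche price index uses current-period quantities as weights.
ΣP(Period 1)·Q(Period 1) = 46.93×13 + 15.67×60 + 12.16×40 + 0.79×281 = 610.09 + 940.2 + 486.4 + 221.99 = 2258.68
ΣP(Period 0)·Q(Period 1) = 54.25×13 + 11.51×60 + 10.75×40 + 1.00×281 = 705.25 + 690.6 + 430 + 281 = 2106.85
Index = 2258.68 / 2106.85 × 100 = 107.2065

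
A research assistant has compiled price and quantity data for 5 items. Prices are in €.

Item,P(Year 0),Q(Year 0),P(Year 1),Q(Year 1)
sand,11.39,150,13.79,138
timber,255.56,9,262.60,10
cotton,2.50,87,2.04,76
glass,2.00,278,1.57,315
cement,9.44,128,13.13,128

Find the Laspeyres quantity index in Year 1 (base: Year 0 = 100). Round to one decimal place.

Laspeyres quantity index uses base-period prices as weights.
ΣP(Year 0)·Q(Year 1) = 11.39×138 + 255.56×10 + 2.50×76 + 2.00×315 + 9.44×128 = 1571.82 + 2555.6 + 190 + 630 + 1208.32 = 6155.74
ΣP(Year 0)·Q(Year 0) = 11.39×150 + 255.56×9 + 2.50×87 + 2.00×278 + 9.44×128 = 1708.5 + 2300.04 + 217.5 + 556 + 1208.32 = 5990.36
Index = 6155.74 / 5990.36 × 100 = 102.7608

102.8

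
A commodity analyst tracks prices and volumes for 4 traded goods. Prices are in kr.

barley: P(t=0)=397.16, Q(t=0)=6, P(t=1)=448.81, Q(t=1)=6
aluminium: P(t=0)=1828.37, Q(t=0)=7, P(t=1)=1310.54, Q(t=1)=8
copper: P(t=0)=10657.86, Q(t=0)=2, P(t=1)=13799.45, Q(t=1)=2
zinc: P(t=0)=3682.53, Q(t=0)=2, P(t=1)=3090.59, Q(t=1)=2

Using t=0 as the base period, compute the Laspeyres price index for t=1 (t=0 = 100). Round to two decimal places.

104.07

Laspeyres price index uses base-period quantities as weights.
ΣP(t=1)·Q(t=0) = 448.81×6 + 1310.54×7 + 13799.45×2 + 3090.59×2 = 2692.86 + 9173.78 + 27598.9 + 6181.18 = 45646.72
ΣP(t=0)·Q(t=0) = 397.16×6 + 1828.37×7 + 10657.86×2 + 3682.53×2 = 2382.96 + 12798.59 + 21315.72 + 7365.06 = 43862.33
Index = 45646.72 / 43862.33 × 100 = 104.0682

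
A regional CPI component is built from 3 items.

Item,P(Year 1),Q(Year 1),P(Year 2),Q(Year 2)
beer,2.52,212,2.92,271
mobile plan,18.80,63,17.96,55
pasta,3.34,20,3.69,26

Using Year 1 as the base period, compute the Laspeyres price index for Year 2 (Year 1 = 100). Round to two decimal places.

Laspeyres price index uses base-period quantities as weights.
ΣP(Year 2)·Q(Year 1) = 2.92×212 + 17.96×63 + 3.69×20 = 619.04 + 1131.48 + 73.8 = 1824.32
ΣP(Year 1)·Q(Year 1) = 2.52×212 + 18.80×63 + 3.34×20 = 534.24 + 1184.4 + 66.8 = 1785.44
Index = 1824.32 / 1785.44 × 100 = 102.1776

102.18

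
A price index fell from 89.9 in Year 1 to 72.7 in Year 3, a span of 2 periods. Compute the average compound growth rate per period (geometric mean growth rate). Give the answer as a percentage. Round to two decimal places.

Growth factor = (72.7/89.9)^(1/2) = (0.808676)^(1/2) = 0.899264
Growth rate = 0.899264 − 1 = -0.100736 = -10.0736%

-10.07%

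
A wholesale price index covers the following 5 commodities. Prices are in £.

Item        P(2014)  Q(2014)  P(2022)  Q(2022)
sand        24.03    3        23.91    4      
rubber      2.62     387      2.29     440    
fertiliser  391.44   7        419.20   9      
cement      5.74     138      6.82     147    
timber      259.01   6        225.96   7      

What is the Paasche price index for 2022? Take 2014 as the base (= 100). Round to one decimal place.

100.4

Paasche price index uses current-period quantities as weights.
ΣP(2022)·Q(2022) = 23.91×4 + 2.29×440 + 419.20×9 + 6.82×147 + 225.96×7 = 95.64 + 1007.6 + 3772.8 + 1002.54 + 1581.72 = 7460.3
ΣP(2014)·Q(2022) = 24.03×4 + 2.62×440 + 391.44×9 + 5.74×147 + 259.01×7 = 96.12 + 1152.8 + 3522.96 + 843.78 + 1813.07 = 7428.73
Index = 7460.3 / 7428.73 × 100 = 100.4250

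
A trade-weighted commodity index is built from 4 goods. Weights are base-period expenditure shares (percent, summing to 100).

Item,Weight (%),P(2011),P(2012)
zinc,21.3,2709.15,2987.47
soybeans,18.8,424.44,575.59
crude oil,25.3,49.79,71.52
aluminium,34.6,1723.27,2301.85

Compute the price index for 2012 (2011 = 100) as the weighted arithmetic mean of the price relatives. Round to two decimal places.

zinc: 21.3 × (2987.47/2709.15) = 21.3 × 1.102733 = 23.4882
soybeans: 18.8 × (575.59/424.44) = 18.8 × 1.356116 = 25.4950
crude oil: 25.3 × (71.52/49.79) = 25.3 × 1.436433 = 36.3418
aluminium: 34.6 × (2301.85/1723.27) = 34.6 × 1.335745 = 46.2168
Index = Σ wᵢ·(p₁ᵢ/p₀ᵢ) = 23.4882 + 25.4950 + 36.3418 + 46.2168 = 131.5418

131.54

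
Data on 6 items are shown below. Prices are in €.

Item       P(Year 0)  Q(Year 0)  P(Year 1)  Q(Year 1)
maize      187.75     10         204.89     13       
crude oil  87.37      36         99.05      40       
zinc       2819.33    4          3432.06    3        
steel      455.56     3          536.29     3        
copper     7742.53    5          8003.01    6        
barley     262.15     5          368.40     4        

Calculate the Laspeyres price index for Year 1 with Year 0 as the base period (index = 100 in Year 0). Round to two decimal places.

Laspeyres price index uses base-period quantities as weights.
ΣP(Year 1)·Q(Year 0) = 204.89×10 + 99.05×36 + 3432.06×4 + 536.29×3 + 8003.01×5 + 368.40×5 = 2048.9 + 3565.8 + 13728.24 + 1608.87 + 40015.05 + 1842 = 62808.86
ΣP(Year 0)·Q(Year 0) = 187.75×10 + 87.37×36 + 2819.33×4 + 455.56×3 + 7742.53×5 + 262.15×5 = 1877.5 + 3145.32 + 11277.32 + 1366.68 + 38712.65 + 1310.75 = 57690.22
Index = 62808.86 / 57690.22 × 100 = 108.8726

108.87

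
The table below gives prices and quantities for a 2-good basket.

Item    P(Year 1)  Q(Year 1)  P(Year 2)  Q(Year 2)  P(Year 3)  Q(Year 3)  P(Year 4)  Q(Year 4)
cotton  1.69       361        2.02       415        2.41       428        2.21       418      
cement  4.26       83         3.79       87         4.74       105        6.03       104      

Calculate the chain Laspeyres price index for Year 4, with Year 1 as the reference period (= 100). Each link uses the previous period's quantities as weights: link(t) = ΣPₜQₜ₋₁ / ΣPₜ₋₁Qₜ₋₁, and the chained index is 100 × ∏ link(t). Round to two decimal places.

135.26

Link Year 1→Year 2:
ΣP(Year 2)Q(Year 1) = 2.02×361 + 3.79×83 = 729.22 + 314.57 = 1043.79
ΣP(Year 1)Q(Year 1) = 1.69×361 + 4.26×83 = 610.09 + 353.58 = 963.67
link = 1043.79/963.67 = 1.083140
Link Year 2→Year 3:
ΣP(Year 3)Q(Year 2) = 2.41×415 + 4.74×87 = 1000.15 + 412.38 = 1412.53
ΣP(Year 2)Q(Year 2) = 2.02×415 + 3.79×87 = 838.3 + 329.73 = 1168.03
link = 1412.53/1168.03 = 1.209327
Link Year 3→Year 4:
ΣP(Year 4)Q(Year 3) = 2.21×428 + 6.03×105 = 945.88 + 633.15 = 1579.03
ΣP(Year 3)Q(Year 3) = 2.41×428 + 4.74×105 = 1031.48 + 497.7 = 1529.18
link = 1579.03/1529.18 = 1.032599
Chained index = 100 × 1.083140 × 1.209327 × 1.032599 = 135.2572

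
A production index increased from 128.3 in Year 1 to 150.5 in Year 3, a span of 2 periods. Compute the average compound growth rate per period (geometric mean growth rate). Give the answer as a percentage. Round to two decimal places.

Growth factor = (150.5/128.3)^(1/2) = (1.173032)^(1/2) = 1.083066
Growth rate = 1.083066 − 1 = 0.083066 = 8.3066%

8.31%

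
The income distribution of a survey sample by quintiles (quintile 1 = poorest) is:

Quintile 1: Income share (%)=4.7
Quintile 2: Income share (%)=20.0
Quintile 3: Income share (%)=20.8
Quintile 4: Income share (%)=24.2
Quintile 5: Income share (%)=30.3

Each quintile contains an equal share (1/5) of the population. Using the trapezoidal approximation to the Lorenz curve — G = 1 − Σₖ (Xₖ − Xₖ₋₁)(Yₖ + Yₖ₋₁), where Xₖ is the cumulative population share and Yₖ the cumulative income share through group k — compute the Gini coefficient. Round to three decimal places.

0.222

Cumulative income shares Yₖ: 0.0470, 0.2470, 0.4550, 0.6970, 1.0000
Σ (Xₖ−Xₖ₋₁)(Yₖ+Yₖ₋₁) = (1/5)(0.0470+0.0000) + (1/5)(0.2470+0.0470) + (1/5)(0.4550+0.2470) + (1/5)(0.6970+0.4550) + (1/5)(1.0000+0.6970)
  = 0.0094 + 0.0588 + 0.1404 + 0.2304 + 0.3394 = 0.7784
G = 1 − 0.7784 = 0.2216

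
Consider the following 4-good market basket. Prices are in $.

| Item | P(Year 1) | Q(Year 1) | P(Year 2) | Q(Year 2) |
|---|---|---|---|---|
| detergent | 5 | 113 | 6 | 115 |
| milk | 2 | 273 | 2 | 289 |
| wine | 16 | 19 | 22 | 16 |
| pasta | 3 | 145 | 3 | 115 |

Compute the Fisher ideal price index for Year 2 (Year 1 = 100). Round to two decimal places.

112.15

Laspeyres component (base-period weights):
ΣP(Year 2)Q(Year 1) = 6×113 + 2×273 + 22×19 + 3×145 = 678 + 546 + 418 + 435 = 2077
ΣP(Year 1)Q(Year 1) = 5×113 + 2×273 + 16×19 + 3×145 = 565 + 546 + 304 + 435 = 1850
L = 2077 / 1850 × 100 = 112.2703
Paasche component (current-period weights):
ΣP(Year 2)Q(Year 2) = 6×115 + 2×289 + 22×16 + 3×115 = 690 + 578 + 352 + 345 = 1965
ΣP(Year 1)Q(Year 2) = 5×115 + 2×289 + 16×16 + 3×115 = 575 + 578 + 256 + 345 = 1754
P = 1965 / 1754 × 100 = 112.0296
Fisher = √(L × P) = √(112.2703 × 112.0296) = 112.1499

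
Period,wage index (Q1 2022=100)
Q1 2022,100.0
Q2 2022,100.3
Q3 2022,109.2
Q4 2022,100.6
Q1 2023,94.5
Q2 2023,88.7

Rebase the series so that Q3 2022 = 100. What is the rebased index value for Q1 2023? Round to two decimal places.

86.54

Rebased(Q1 2023) = 94.5 / 109.2 × 100 = 86.5385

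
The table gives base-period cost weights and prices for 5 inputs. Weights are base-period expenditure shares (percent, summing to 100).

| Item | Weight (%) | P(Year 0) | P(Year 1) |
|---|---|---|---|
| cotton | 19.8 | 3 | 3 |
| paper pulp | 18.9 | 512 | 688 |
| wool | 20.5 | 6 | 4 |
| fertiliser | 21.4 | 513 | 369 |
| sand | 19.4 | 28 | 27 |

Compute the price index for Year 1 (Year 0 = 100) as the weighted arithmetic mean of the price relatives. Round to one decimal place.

cotton: 19.8 × (3/3) = 19.8 × 1.000000 = 19.8000
paper pulp: 18.9 × (688/512) = 18.9 × 1.343750 = 25.3969
wool: 20.5 × (4/6) = 20.5 × 0.666667 = 13.6667
fertiliser: 21.4 × (369/513) = 21.4 × 0.719298 = 15.3930
sand: 19.4 × (27/28) = 19.4 × 0.964286 = 18.7071
Index = Σ wᵢ·(p₁ᵢ/p₀ᵢ) = 19.8000 + 25.3969 + 13.6667 + 15.3930 + 18.7071 = 92.9637

93.0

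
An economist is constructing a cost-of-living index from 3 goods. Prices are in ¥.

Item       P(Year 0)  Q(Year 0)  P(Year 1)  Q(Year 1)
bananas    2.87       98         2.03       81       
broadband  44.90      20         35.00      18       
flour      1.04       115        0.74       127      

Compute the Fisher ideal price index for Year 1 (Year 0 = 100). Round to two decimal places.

75.76

Laspeyres component (base-period weights):
ΣP(Year 1)Q(Year 0) = 2.03×98 + 35.00×20 + 0.74×115 = 198.94 + 700 + 85.1 = 984.04
ΣP(Year 0)Q(Year 0) = 2.87×98 + 44.90×20 + 1.04×115 = 281.26 + 898 + 119.6 = 1298.86
L = 984.04 / 1298.86 × 100 = 75.7618
Paasche component (current-period weights):
ΣP(Year 1)Q(Year 1) = 2.03×81 + 35.00×18 + 0.74×127 = 164.43 + 630 + 93.98 = 888.41
ΣP(Year 0)Q(Year 1) = 2.87×81 + 44.90×18 + 1.04×127 = 232.47 + 808.2 + 132.08 = 1172.75
P = 888.41 / 1172.75 × 100 = 75.7544
Fisher = √(L × P) = √(75.7618 × 75.7544) = 75.7581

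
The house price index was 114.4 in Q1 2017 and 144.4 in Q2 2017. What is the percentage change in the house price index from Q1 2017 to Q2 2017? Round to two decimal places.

Change = (144.4 − 114.4) / 114.4 × 100
       = 30.0 / 114.4 × 100 = 26.2238%

26.22%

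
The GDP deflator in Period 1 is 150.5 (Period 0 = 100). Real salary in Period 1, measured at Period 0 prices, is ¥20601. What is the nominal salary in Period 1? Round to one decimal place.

31004.5

Nominal = Real × (Index/100) = 20601 × (150.5/100)
        = 20601 × 1.505 = 31004.5050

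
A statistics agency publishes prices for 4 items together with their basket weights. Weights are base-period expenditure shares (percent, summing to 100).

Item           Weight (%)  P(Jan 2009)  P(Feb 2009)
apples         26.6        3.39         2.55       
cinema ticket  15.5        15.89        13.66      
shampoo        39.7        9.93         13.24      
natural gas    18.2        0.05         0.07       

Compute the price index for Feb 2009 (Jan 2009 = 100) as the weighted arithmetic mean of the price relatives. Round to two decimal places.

apples: 26.6 × (2.55/3.39) = 26.6 × 0.752212 = 20.0088
cinema ticket: 15.5 × (13.66/15.89) = 15.5 × 0.859660 = 13.3247
shampoo: 39.7 × (13.24/9.93) = 39.7 × 1.333333 = 52.9333
natural gas: 18.2 × (0.07/0.05) = 18.2 × 1.400000 = 25.4800
Index = Σ wᵢ·(p₁ᵢ/p₀ᵢ) = 20.0088 + 13.3247 + 52.9333 + 25.4800 = 111.7469

111.75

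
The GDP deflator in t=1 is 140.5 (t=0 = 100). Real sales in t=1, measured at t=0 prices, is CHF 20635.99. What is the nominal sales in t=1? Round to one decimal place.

28993.6

Nominal = Real × (Index/100) = 20635.99 × (140.5/100)
        = 20635.99 × 1.405 = 28993.5660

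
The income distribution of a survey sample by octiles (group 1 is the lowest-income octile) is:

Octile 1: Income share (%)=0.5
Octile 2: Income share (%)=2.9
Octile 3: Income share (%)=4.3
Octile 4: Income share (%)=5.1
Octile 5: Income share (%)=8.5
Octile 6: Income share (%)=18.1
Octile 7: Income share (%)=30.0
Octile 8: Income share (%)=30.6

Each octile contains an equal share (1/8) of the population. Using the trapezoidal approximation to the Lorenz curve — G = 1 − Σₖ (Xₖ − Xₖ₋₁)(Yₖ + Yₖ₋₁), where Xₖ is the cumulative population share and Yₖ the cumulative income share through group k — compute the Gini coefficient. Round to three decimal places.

Cumulative income shares Yₖ: 0.0050, 0.0340, 0.0770, 0.1280, 0.2130, 0.3940, 0.6940, 1.0000
Σ (Xₖ−Xₖ₋₁)(Yₖ+Yₖ₋₁) = (1/8)(0.0050+0.0000) + (1/8)(0.0340+0.0050) + (1/8)(0.0770+0.0340) + (1/8)(0.1280+0.0770) + (1/8)(0.2130+0.1280) + (1/8)(0.3940+0.2130) + (1/8)(0.6940+0.3940) + (1/8)(1.0000+0.6940)
  = 0.0006 + 0.0049 + 0.0139 + 0.0256 + 0.0426 + 0.0759 + 0.1360 + 0.2117 = 0.5112
G = 1 − 0.5112 = 0.4888

0.489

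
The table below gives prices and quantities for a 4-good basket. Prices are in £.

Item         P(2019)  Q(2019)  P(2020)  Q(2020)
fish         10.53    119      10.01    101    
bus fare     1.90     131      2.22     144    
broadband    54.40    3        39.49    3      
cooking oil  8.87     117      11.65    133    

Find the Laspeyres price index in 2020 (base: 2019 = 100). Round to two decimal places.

Laspeyres price index uses base-period quantities as weights.
ΣP(2020)·Q(2019) = 10.01×119 + 2.22×131 + 39.49×3 + 11.65×117 = 1191.19 + 290.82 + 118.47 + 1363.05 = 2963.53
ΣP(2019)·Q(2019) = 10.53×119 + 1.90×131 + 54.40×3 + 8.87×117 = 1253.07 + 248.9 + 163.2 + 1037.79 = 2702.96
Index = 2963.53 / 2702.96 × 100 = 109.6402

109.64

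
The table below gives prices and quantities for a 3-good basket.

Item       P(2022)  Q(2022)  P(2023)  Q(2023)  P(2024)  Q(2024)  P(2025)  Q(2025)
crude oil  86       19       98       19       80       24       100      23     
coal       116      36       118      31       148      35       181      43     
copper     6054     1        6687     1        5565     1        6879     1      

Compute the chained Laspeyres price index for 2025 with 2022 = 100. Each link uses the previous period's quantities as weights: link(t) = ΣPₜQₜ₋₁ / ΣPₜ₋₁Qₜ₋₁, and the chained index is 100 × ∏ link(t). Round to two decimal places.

127.16

Link 2022→2023:
ΣP(2023)Q(2022) = 98×19 + 118×36 + 6687×1 = 1862 + 4248 + 6687 = 12797
ΣP(2022)Q(2022) = 86×19 + 116×36 + 6054×1 = 1634 + 4176 + 6054 = 11864
link = 12797/11864 = 1.078641
Link 2023→2024:
ΣP(2024)Q(2023) = 80×19 + 148×31 + 5565×1 = 1520 + 4588 + 5565 = 11673
ΣP(2023)Q(2023) = 98×19 + 118×31 + 6687×1 = 1862 + 3658 + 6687 = 12207
link = 11673/12207 = 0.956255
Link 2024→2025:
ΣP(2025)Q(2024) = 100×24 + 181×35 + 6879×1 = 2400 + 6335 + 6879 = 15614
ΣP(2024)Q(2024) = 80×24 + 148×35 + 5565×1 = 1920 + 5180 + 5565 = 12665
link = 15614/12665 = 1.232846
Chained index = 100 × 1.078641 × 0.956255 × 1.232846 = 127.1626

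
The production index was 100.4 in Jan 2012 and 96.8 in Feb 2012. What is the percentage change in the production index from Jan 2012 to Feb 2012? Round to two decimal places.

Change = (96.8 − 100.4) / 100.4 × 100
       = -3.6 / 100.4 × 100 = -3.5857%

-3.59%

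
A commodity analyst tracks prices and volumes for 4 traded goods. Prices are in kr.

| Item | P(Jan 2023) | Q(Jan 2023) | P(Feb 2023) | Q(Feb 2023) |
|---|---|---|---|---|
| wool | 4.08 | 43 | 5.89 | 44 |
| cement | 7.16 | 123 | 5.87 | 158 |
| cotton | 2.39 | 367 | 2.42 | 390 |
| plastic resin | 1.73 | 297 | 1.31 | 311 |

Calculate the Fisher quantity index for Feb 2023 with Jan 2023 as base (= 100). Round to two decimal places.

Laspeyres component (base-period weights):
ΣP(Jan 2023)Q(Feb 2023) = 4.08×44 + 7.16×158 + 2.39×390 + 1.73×311 = 179.52 + 1131.28 + 932.1 + 538.03 = 2780.93
ΣP(Jan 2023)Q(Jan 2023) = 4.08×43 + 7.16×123 + 2.39×367 + 1.73×297 = 175.44 + 880.68 + 877.13 + 513.81 = 2447.06
L = 2780.93 / 2447.06 × 100 = 113.6437
Paasche component (current-period weights):
ΣP(Feb 2023)Q(Feb 2023) = 5.89×44 + 5.87×158 + 2.42×390 + 1.31×311 = 259.16 + 927.46 + 943.8 + 407.41 = 2537.83
ΣP(Feb 2023)Q(Jan 2023) = 5.89×43 + 5.87×123 + 2.42×367 + 1.31×297 = 253.27 + 722.01 + 888.14 + 389.07 = 2252.49
P = 2537.83 / 2252.49 × 100 = 112.6678
Fisher = √(L × P) = √(113.6437 × 112.6678) = 113.1547

113.15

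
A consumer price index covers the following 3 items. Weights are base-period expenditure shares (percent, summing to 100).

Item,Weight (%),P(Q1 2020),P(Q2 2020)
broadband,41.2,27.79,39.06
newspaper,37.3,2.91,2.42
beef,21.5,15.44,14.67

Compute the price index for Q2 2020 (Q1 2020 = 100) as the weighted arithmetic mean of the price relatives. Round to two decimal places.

broadband: 41.2 × (39.06/27.79) = 41.2 × 1.405542 = 57.9083
newspaper: 37.3 × (2.42/2.91) = 37.3 × 0.831615 = 31.0192
beef: 21.5 × (14.67/15.44) = 21.5 × 0.950130 = 20.4278
Index = Σ wᵢ·(p₁ᵢ/p₀ᵢ) = 57.9083 + 31.0192 + 20.4278 = 109.3553

109.36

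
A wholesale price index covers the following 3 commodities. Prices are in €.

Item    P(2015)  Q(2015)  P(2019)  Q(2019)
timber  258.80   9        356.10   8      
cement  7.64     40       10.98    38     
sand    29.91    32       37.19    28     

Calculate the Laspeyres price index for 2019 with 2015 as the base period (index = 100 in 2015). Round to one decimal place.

Laspeyres price index uses base-period quantities as weights.
ΣP(2019)·Q(2015) = 356.10×9 + 10.98×40 + 37.19×32 = 3204.9 + 439.2 + 1190.08 = 4834.18
ΣP(2015)·Q(2015) = 258.80×9 + 7.64×40 + 29.91×32 = 2329.2 + 305.6 + 957.12 = 3591.92
Index = 4834.18 / 3591.92 × 100 = 134.5848

134.6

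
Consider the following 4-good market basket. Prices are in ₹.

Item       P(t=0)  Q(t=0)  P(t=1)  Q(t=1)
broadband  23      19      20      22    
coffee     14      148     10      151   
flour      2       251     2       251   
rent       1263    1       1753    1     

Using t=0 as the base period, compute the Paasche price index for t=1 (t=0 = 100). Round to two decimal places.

Paasche price index uses current-period quantities as weights.
ΣP(t=1)·Q(t=1) = 20×22 + 10×151 + 2×251 + 1753×1 = 440 + 1510 + 502 + 1753 = 4205
ΣP(t=0)·Q(t=1) = 23×22 + 14×151 + 2×251 + 1263×1 = 506 + 2114 + 502 + 1263 = 4385
Index = 4205 / 4385 × 100 = 95.8951

95.90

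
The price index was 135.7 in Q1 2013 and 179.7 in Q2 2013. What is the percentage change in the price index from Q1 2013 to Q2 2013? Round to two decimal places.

Change = (179.7 − 135.7) / 135.7 × 100
       = 44.0 / 135.7 × 100 = 32.4245%

32.42%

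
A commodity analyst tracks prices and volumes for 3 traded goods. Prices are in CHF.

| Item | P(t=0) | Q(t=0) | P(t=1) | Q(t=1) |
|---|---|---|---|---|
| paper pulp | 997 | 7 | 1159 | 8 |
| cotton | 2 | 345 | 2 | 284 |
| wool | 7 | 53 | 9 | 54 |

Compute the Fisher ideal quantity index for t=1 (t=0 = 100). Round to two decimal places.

111.12

Laspeyres component (base-period weights):
ΣP(t=0)Q(t=1) = 997×8 + 2×284 + 7×54 = 7976 + 568 + 378 = 8922
ΣP(t=0)Q(t=0) = 997×7 + 2×345 + 7×53 = 6979 + 690 + 371 = 8040
L = 8922 / 8040 × 100 = 110.9701
Paasche component (current-period weights):
ΣP(t=1)Q(t=1) = 1159×8 + 2×284 + 9×54 = 9272 + 568 + 486 = 10326
ΣP(t=1)Q(t=0) = 1159×7 + 2×345 + 9×53 = 8113 + 690 + 477 = 9280
P = 10326 / 9280 × 100 = 111.2716
Fisher = √(L × P) = √(110.9701 × 111.2716) = 111.1207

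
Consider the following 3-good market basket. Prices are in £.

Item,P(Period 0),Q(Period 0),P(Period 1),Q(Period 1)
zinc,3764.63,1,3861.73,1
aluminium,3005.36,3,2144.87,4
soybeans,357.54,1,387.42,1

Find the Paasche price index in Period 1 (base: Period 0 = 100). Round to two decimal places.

79.47

Paasche price index uses current-period quantities as weights.
ΣP(Period 1)·Q(Period 1) = 3861.73×1 + 2144.87×4 + 387.42×1 = 3861.73 + 8579.48 + 387.42 = 12828.63
ΣP(Period 0)·Q(Period 1) = 3764.63×1 + 3005.36×4 + 357.54×1 = 3764.63 + 12021.44 + 357.54 = 16143.61
Index = 12828.63 / 16143.61 × 100 = 79.4657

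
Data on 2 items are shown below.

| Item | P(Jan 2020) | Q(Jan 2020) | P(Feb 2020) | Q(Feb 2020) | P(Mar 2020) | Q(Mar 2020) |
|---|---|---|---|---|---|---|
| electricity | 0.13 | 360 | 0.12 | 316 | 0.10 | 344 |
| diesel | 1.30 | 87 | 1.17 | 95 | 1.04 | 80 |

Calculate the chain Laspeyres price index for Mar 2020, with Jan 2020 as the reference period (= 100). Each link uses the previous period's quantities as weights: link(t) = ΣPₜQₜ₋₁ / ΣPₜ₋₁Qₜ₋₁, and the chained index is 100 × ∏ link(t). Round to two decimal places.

79.32

Link Jan 2020→Feb 2020:
ΣP(Feb 2020)Q(Jan 2020) = 0.12×360 + 1.17×87 = 43.2 + 101.79 = 144.99
ΣP(Jan 2020)Q(Jan 2020) = 0.13×360 + 1.30×87 = 46.8 + 113.1 = 159.9
link = 144.99/159.9 = 0.906754
Link Feb 2020→Mar 2020:
ΣP(Mar 2020)Q(Feb 2020) = 0.10×316 + 1.04×95 = 31.6 + 98.8 = 130.4
ΣP(Feb 2020)Q(Feb 2020) = 0.12×316 + 1.17×95 = 37.92 + 111.15 = 149.07
link = 130.4/149.07 = 0.874757
Chained index = 100 × 0.906754 × 0.874757 = 79.3189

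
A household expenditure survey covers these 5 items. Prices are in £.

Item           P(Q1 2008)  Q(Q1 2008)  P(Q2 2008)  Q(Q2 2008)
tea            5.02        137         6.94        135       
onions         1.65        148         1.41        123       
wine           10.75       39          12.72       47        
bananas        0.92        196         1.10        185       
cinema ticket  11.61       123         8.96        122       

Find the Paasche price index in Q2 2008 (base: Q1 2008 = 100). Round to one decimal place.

Paasche price index uses current-period quantities as weights.
ΣP(Q2 2008)·Q(Q2 2008) = 6.94×135 + 1.41×123 + 12.72×47 + 1.10×185 + 8.96×122 = 936.9 + 173.43 + 597.84 + 203.5 + 1093.12 = 3004.79
ΣP(Q1 2008)·Q(Q2 2008) = 5.02×135 + 1.65×123 + 10.75×47 + 0.92×185 + 11.61×122 = 677.7 + 202.95 + 505.25 + 170.2 + 1416.42 = 2972.52
Index = 3004.79 / 2972.52 × 100 = 101.0856

101.1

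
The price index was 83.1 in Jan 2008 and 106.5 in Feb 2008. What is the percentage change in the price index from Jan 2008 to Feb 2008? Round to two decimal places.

Change = (106.5 − 83.1) / 83.1 × 100
       = 23.4 / 83.1 × 100 = 28.1588%

28.16%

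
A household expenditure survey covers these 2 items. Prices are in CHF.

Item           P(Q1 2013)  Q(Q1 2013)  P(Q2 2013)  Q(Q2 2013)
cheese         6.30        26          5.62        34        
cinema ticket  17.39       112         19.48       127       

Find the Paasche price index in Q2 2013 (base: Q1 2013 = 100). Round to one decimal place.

110.0

Paasche price index uses current-period quantities as weights.
ΣP(Q2 2013)·Q(Q2 2013) = 5.62×34 + 19.48×127 = 191.08 + 2473.96 = 2665.04
ΣP(Q1 2013)·Q(Q2 2013) = 6.30×34 + 17.39×127 = 214.2 + 2208.53 = 2422.73
Index = 2665.04 / 2422.73 × 100 = 110.0015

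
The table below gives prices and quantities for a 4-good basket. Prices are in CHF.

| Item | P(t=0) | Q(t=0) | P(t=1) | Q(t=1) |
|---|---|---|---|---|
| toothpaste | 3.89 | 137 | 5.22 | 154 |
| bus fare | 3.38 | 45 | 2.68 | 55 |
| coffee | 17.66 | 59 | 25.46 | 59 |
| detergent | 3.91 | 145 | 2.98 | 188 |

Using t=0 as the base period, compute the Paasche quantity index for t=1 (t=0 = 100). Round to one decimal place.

Paasche quantity index uses current-period prices as weights.
ΣP(t=1)·Q(t=1) = 5.22×154 + 2.68×55 + 25.46×59 + 2.98×188 = 803.88 + 147.4 + 1502.14 + 560.24 = 3013.66
ΣP(t=1)·Q(t=0) = 5.22×137 + 2.68×45 + 25.46×59 + 2.98×145 = 715.14 + 120.6 + 1502.14 + 432.1 = 2769.98
Index = 3013.66 / 2769.98 × 100 = 108.7972

108.8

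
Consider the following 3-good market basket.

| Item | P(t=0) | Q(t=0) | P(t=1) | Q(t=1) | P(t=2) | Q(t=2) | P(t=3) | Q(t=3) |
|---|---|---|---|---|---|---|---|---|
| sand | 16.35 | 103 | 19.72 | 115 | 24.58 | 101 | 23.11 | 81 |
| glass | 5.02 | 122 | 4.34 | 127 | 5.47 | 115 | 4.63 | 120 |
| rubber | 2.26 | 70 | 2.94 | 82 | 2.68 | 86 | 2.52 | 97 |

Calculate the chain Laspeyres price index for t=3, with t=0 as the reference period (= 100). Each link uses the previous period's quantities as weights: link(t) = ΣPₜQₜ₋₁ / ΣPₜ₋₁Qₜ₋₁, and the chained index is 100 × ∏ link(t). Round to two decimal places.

Link t=0→t=1:
ΣP(t=1)Q(t=0) = 19.72×103 + 4.34×122 + 2.94×70 = 2031.16 + 529.48 + 205.8 = 2766.44
ΣP(t=0)Q(t=0) = 16.35×103 + 5.02×122 + 2.26×70 = 1684.05 + 612.44 + 158.2 = 2454.69
link = 2766.44/2454.69 = 1.127002
Link t=1→t=2:
ΣP(t=2)Q(t=1) = 24.58×115 + 5.47×127 + 2.68×82 = 2826.7 + 694.69 + 219.76 = 3741.15
ΣP(t=1)Q(t=1) = 19.72×115 + 4.34×127 + 2.94×82 = 2267.8 + 551.18 + 241.08 = 3060.06
link = 3741.15/3060.06 = 1.222574
Link t=2→t=3:
ΣP(t=3)Q(t=2) = 23.11×101 + 4.63×115 + 2.52×86 = 2334.11 + 532.45 + 216.72 = 3083.28
ΣP(t=2)Q(t=2) = 24.58×101 + 5.47×115 + 2.68×86 = 2482.58 + 629.05 + 230.48 = 3342.11
link = 3083.28/3342.11 = 0.922555
Chained index = 100 × 1.127002 × 1.222574 × 0.922555 = 127.1136

127.11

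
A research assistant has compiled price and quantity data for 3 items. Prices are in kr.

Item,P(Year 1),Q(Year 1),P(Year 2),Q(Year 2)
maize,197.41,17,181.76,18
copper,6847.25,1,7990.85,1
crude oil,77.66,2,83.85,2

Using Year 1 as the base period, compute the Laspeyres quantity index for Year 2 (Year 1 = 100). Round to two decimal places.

Laspeyres quantity index uses base-period prices as weights.
ΣP(Year 1)·Q(Year 2) = 197.41×18 + 6847.25×1 + 77.66×2 = 3553.38 + 6847.25 + 155.32 = 10555.95
ΣP(Year 1)·Q(Year 1) = 197.41×17 + 6847.25×1 + 77.66×2 = 3355.97 + 6847.25 + 155.32 = 10358.54
Index = 10555.95 / 10358.54 × 100 = 101.9058

101.91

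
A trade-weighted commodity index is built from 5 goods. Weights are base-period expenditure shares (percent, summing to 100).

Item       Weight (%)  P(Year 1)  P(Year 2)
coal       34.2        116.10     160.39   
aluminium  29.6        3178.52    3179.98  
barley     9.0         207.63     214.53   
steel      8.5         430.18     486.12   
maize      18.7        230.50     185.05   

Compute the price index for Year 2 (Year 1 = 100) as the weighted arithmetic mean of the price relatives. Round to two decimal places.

110.78

coal: 34.2 × (160.39/116.10) = 34.2 × 1.381481 = 47.2467
aluminium: 29.6 × (3179.98/3178.52) = 29.6 × 1.000459 = 29.6136
barley: 9.0 × (214.53/207.63) = 9.0 × 1.033232 = 9.2991
steel: 8.5 × (486.12/430.18) = 8.5 × 1.130039 = 9.6053
maize: 18.7 × (185.05/230.50) = 18.7 × 0.802820 = 15.0127
Index = Σ wᵢ·(p₁ᵢ/p₀ᵢ) = 47.2467 + 29.6136 + 9.2991 + 9.6053 + 15.0127 = 110.7774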